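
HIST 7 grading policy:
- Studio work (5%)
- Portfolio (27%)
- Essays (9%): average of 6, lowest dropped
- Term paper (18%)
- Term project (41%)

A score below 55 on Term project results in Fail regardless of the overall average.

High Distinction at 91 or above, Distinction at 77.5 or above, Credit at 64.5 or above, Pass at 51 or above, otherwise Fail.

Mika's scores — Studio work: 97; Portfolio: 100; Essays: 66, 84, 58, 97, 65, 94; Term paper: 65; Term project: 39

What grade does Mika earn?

Essays: drop 58 → average of remaining 5 = 406/5 = 81.2
Term project score 39 < 55: minimum not met.
Weighted total:
  Studio work 97 × 0.05 = 4.85
  Portfolio 100 × 0.27 = 27
  Essays 81.2 × 0.09 = 7.308
  Term paper 65 × 0.18 = 11.7
  Term project 39 × 0.41 = 15.99
Sum = 66.848
Because the Term project minimum was not met, the result is Fail.

Fail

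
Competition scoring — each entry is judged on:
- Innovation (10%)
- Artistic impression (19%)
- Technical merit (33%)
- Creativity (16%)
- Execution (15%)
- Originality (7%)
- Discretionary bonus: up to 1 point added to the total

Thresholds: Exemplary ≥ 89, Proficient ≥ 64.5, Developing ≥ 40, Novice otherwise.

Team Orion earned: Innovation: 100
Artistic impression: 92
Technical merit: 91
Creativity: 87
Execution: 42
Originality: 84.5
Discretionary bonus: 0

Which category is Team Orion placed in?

Weighted total:
  Innovation 100 × 0.1 = 10
  Artistic impression 92 × 0.19 = 17.48
  Technical merit 91 × 0.33 = 30.03
  Creativity 87 × 0.16 = 13.92
  Execution 42 × 0.15 = 6.3
  Originality 84.5 × 0.07 = 5.915
Sum = 83.645
Discretionary bonus: 83.645 + 0 = 83.645
83.645 is ≥ 64.5 and < 89 → Proficient

Proficient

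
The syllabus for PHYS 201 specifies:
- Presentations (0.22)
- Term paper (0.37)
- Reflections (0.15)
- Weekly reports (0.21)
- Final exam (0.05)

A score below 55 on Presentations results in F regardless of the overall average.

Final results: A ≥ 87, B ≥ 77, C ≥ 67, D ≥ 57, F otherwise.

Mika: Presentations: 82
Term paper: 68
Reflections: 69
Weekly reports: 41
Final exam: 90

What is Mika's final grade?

Presentations score 82 ≥ 55: minimum met.
Weighted total:
  Presentations 82 × 0.22 = 18.04
  Term paper 68 × 0.37 = 25.16
  Reflections 69 × 0.15 = 10.35
  Weekly reports 41 × 0.21 = 8.61
  Final exam 90 × 0.05 = 4.5
Sum = 66.66
66.66 is ≥ 57 and < 67 → D

D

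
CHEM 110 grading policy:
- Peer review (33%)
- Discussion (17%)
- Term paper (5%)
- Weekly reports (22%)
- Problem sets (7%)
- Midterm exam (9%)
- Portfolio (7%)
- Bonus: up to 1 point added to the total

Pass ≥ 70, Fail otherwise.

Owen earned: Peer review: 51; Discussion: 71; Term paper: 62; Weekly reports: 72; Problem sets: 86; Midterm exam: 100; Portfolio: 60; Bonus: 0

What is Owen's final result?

Fail

Weighted total:
  Peer review 51 × 0.33 = 16.83
  Discussion 71 × 0.17 = 12.07
  Term paper 62 × 0.05 = 3.1
  Weekly reports 72 × 0.22 = 15.84
  Problem sets 86 × 0.07 = 6.02
  Midterm exam 100 × 0.09 = 9
  Portfolio 60 × 0.07 = 4.2
Sum = 67.06
Bonus: 67.06 + 0 = 67.06
67.06 < 70 → Fail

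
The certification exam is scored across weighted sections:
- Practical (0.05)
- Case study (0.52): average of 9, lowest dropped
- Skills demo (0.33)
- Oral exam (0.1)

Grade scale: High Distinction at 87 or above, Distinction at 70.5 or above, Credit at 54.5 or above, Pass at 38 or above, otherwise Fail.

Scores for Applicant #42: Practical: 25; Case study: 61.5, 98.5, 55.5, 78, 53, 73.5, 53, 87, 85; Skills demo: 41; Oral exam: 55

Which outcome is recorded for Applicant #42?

Case study: drop 53 → average of remaining 8 = 592/8 = 74
Weighted total:
  Practical 25 × 0.05 = 1.25
  Case study 74 × 0.52 = 38.48
  Skills demo 41 × 0.33 = 13.53
  Oral exam 55 × 0.1 = 5.5
Sum = 58.76
58.76 is ≥ 54.5 and < 70.5 → Credit

Credit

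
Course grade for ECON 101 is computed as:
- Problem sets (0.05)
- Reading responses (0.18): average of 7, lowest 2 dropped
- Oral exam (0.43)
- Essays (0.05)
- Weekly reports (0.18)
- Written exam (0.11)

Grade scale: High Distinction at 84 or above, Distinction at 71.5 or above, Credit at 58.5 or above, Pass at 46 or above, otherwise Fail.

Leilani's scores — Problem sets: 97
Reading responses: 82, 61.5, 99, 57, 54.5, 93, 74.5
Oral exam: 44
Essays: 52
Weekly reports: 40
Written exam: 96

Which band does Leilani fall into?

Reading responses: drop 54.5, 57 → average of remaining 5 = 410/5 = 82
Weighted total:
  Problem sets 97 × 0.05 = 4.85
  Reading responses 82 × 0.18 = 14.76
  Oral exam 44 × 0.43 = 18.92
  Essays 52 × 0.05 = 2.6
  Weekly reports 40 × 0.18 = 7.2
  Written exam 96 × 0.11 = 10.56
Sum = 58.89
58.89 is ≥ 58.5 and < 71.5 → Credit

Credit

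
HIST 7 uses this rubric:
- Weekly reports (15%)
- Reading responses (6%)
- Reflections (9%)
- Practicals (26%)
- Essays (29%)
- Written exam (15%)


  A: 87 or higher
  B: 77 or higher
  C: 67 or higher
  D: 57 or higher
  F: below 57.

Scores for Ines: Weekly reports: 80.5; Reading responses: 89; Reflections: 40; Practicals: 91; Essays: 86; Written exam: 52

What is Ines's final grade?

Weighted total:
  Weekly reports 80.5 × 0.15 = 12.075
  Reading responses 89 × 0.06 = 5.34
  Reflections 40 × 0.09 = 3.6
  Practicals 91 × 0.26 = 23.66
  Essays 86 × 0.29 = 24.94
  Written exam 52 × 0.15 = 7.8
Sum = 77.415
77.415 is ≥ 77 and < 87 → B

B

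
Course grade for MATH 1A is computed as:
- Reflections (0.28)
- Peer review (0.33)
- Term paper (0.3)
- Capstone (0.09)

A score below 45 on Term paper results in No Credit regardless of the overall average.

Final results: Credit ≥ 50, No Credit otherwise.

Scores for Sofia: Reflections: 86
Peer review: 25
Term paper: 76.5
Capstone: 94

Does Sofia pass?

Term paper score 76.5 ≥ 45: minimum met.
Weighted total:
  Reflections 86 × 0.28 = 24.08
  Peer review 25 × 0.33 = 8.25
  Term paper 76.5 × 0.3 = 22.95
  Capstone 94 × 0.09 = 8.46
Sum = 63.74
63.74 ≥ 50 → Credit

Credit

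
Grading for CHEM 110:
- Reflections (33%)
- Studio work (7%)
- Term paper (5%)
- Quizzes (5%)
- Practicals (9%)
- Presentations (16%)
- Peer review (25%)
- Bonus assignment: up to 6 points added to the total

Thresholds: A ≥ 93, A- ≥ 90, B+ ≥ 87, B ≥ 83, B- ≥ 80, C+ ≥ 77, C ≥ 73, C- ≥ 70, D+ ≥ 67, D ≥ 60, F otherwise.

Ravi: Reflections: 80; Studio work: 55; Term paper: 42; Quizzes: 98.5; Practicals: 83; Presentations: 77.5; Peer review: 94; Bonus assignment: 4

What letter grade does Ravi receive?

B

Weighted total:
  Reflections 80 × 0.33 = 26.4
  Studio work 55 × 0.07 = 3.85
  Term paper 42 × 0.05 = 2.1
  Quizzes 98.5 × 0.05 = 4.925
  Practicals 83 × 0.09 = 7.47
  Presentations 77.5 × 0.16 = 12.4
  Peer review 94 × 0.25 = 23.5
Sum = 80.645
Bonus assignment: 80.645 + 4 = 84.645
84.645 is ≥ 83 and < 87 → B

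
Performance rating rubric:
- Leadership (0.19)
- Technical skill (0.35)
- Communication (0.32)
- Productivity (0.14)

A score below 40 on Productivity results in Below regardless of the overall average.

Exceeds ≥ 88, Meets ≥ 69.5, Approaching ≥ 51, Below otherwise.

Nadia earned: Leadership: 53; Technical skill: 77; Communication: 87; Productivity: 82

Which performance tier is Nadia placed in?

Productivity score 82 ≥ 40: minimum met.
Weighted total:
  Leadership 53 × 0.19 = 10.07
  Technical skill 77 × 0.35 = 26.95
  Communication 87 × 0.32 = 27.84
  Productivity 82 × 0.14 = 11.48
Sum = 76.34
76.34 is ≥ 69.5 and < 88 → Meets

Meets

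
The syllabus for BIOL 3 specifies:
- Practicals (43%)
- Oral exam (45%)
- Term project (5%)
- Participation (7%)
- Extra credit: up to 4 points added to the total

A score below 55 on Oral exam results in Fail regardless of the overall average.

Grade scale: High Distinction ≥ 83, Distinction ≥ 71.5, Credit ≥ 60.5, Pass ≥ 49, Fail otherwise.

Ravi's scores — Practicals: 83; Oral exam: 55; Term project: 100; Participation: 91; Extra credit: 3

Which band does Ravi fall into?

Distinction

Oral exam score 55 ≥ 55: minimum met.
Weighted total:
  Practicals 83 × 0.43 = 35.69
  Oral exam 55 × 0.45 = 24.75
  Term project 100 × 0.05 = 5
  Participation 91 × 0.07 = 6.37
Sum = 71.81
Extra credit: 71.81 + 3 = 74.81
74.81 is ≥ 71.5 and < 83 → Distinction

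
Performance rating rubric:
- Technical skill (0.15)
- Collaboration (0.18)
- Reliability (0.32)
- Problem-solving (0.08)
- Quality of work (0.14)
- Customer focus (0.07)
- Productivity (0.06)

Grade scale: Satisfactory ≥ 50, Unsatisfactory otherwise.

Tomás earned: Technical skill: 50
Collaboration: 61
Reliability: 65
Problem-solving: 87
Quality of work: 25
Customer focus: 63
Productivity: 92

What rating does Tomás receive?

Weighted total:
  Technical skill 50 × 0.15 = 7.5
  Collaboration 61 × 0.18 = 10.98
  Reliability 65 × 0.32 = 20.8
  Problem-solving 87 × 0.08 = 6.96
  Quality of work 25 × 0.14 = 3.5
  Customer focus 63 × 0.07 = 4.41
  Productivity 92 × 0.06 = 5.52
Sum = 59.67
59.67 ≥ 50 → Satisfactory

Satisfactory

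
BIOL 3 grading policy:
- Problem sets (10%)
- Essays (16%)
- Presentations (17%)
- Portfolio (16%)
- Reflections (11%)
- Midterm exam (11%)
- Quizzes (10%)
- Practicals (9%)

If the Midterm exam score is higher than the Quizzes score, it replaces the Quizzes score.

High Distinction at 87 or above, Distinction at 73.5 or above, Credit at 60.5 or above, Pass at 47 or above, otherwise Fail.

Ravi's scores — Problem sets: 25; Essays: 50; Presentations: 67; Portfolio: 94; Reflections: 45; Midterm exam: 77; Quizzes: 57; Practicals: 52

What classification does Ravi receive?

Credit

Midterm exam (77) > Quizzes (57), so Quizzes counts as 77.
Weighted total:
  Problem sets 25 × 0.1 = 2.5
  Essays 50 × 0.16 = 8
  Presentations 67 × 0.17 = 11.39
  Portfolio 94 × 0.16 = 15.04
  Reflections 45 × 0.11 = 4.95
  Midterm exam 77 × 0.11 = 8.47
  Quizzes 77 × 0.1 = 7.7
  Practicals 52 × 0.09 = 4.68
Sum = 62.73
62.73 is ≥ 60.5 and < 73.5 → Credit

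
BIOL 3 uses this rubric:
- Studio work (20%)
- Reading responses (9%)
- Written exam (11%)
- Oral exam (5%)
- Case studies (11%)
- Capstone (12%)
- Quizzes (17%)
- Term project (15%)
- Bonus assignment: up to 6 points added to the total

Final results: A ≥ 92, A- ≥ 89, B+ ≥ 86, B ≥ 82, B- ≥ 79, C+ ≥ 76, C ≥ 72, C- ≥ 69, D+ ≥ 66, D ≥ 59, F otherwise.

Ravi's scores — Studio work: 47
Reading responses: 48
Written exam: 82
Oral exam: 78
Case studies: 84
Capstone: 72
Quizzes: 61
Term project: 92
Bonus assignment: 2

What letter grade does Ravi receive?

C-

Weighted total:
  Studio work 47 × 0.2 = 9.4
  Reading responses 48 × 0.09 = 4.32
  Written exam 82 × 0.11 = 9.02
  Oral exam 78 × 0.05 = 3.9
  Case studies 84 × 0.11 = 9.24
  Capstone 72 × 0.12 = 8.64
  Quizzes 61 × 0.17 = 10.37
  Term project 92 × 0.15 = 13.8
Sum = 68.69
Bonus assignment: 68.69 + 2 = 70.69
70.69 is ≥ 69 and < 72 → C-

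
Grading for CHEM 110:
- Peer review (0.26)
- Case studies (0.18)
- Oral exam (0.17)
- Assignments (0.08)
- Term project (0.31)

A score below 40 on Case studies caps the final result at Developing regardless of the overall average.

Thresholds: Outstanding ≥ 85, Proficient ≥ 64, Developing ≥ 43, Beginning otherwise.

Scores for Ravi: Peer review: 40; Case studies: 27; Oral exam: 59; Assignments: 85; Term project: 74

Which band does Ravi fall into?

Developing

Case studies score 27 < 40: minimum not met.
Weighted total:
  Peer review 40 × 0.26 = 10.4
  Case studies 27 × 0.18 = 4.86
  Oral exam 59 × 0.17 = 10.03
  Assignments 85 × 0.08 = 6.8
  Term project 74 × 0.31 = 22.94
Sum = 55.03
55.03 would be Developing; cap at Developing applies → Developing.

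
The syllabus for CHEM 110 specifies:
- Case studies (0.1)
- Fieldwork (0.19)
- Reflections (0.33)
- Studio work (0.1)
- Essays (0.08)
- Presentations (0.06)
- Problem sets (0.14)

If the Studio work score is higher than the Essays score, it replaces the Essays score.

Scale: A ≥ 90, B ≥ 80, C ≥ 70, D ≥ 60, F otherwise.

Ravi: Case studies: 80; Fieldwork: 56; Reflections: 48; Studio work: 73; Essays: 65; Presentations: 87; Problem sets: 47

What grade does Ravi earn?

F

Studio work (73) > Essays (65), so Essays counts as 73.
Weighted total:
  Case studies 80 × 0.1 = 8
  Fieldwork 56 × 0.19 = 10.64
  Reflections 48 × 0.33 = 15.84
  Studio work 73 × 0.1 = 7.3
  Essays 73 × 0.08 = 5.84
  Presentations 87 × 0.06 = 5.22
  Problem sets 47 × 0.14 = 6.58
Sum = 59.42
59.42 < 60 → F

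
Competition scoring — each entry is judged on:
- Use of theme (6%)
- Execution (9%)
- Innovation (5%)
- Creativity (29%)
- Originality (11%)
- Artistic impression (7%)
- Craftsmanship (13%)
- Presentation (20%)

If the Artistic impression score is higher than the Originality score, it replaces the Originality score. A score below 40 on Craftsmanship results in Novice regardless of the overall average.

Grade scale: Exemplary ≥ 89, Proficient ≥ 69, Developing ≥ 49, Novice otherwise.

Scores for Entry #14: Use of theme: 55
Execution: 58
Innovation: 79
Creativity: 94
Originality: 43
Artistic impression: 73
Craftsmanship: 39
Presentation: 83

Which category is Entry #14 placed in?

Artistic impression (73) > Originality (43), so Originality counts as 73.
Craftsmanship score 39 < 40: minimum not met.
Weighted total:
  Use of theme 55 × 0.06 = 3.3
  Execution 58 × 0.09 = 5.22
  Innovation 79 × 0.05 = 3.95
  Creativity 94 × 0.29 = 27.26
  Originality 73 × 0.11 = 8.03
  Artistic impression 73 × 0.07 = 5.11
  Craftsmanship 39 × 0.13 = 5.07
  Presentation 83 × 0.2 = 16.6
Sum = 74.54
Because the Craftsmanship minimum was not met, the result is Novice.

Novice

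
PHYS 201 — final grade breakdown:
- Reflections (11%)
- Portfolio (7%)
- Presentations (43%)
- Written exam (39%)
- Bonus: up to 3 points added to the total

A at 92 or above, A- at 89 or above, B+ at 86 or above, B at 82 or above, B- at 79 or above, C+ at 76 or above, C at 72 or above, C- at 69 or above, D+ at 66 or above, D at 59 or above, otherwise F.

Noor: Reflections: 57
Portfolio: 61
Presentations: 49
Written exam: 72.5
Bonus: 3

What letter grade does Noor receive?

Weighted total:
  Reflections 57 × 0.11 = 6.27
  Portfolio 61 × 0.07 = 4.27
  Presentations 49 × 0.43 = 21.07
  Written exam 72.5 × 0.39 = 28.275
Sum = 59.885
Bonus: 59.885 + 3 = 62.885
62.885 is ≥ 59 and < 66 → D

D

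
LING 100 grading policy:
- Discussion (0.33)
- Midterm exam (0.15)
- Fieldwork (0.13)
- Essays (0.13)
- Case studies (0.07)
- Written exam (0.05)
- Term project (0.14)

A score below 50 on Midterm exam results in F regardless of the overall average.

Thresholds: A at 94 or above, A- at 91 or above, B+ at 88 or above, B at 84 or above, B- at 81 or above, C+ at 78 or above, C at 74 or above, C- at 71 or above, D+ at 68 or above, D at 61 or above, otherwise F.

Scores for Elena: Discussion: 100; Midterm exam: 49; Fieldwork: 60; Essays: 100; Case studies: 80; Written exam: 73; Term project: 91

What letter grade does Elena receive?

F

Midterm exam score 49 < 50: minimum not met.
Weighted total:
  Discussion 100 × 0.33 = 33
  Midterm exam 49 × 0.15 = 7.35
  Fieldwork 60 × 0.13 = 7.8
  Essays 100 × 0.13 = 13
  Case studies 80 × 0.07 = 5.6
  Written exam 73 × 0.05 = 3.65
  Term project 91 × 0.14 = 12.74
Sum = 83.14
Because the Midterm exam minimum was not met, the result is F.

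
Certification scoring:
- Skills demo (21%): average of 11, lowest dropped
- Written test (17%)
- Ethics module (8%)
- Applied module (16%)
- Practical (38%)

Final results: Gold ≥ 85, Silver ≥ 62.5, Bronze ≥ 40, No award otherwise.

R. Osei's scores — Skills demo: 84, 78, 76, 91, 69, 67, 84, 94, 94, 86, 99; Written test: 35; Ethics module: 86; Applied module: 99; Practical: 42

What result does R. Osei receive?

Silver

Skills demo: drop 67 → average of remaining 10 = 855/10 = 85.5
Weighted total:
  Skills demo 85.5 × 0.21 = 17.955
  Written test 35 × 0.17 = 5.95
  Ethics module 86 × 0.08 = 6.88
  Applied module 99 × 0.16 = 15.84
  Practical 42 × 0.38 = 15.96
Sum = 62.585
62.585 is ≥ 62.5 and < 85 → Silver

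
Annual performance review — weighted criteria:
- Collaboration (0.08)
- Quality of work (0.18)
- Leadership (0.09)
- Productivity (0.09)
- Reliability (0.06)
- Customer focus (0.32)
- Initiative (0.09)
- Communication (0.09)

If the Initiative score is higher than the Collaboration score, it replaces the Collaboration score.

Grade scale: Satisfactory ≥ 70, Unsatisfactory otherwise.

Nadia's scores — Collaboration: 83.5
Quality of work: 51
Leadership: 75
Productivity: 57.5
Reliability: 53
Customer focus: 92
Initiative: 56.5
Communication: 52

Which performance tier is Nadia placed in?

Satisfactory

Initiative (56.5) ≤ Collaboration (83.5), so Collaboration stays at 83.5.
Weighted total:
  Collaboration 83.5 × 0.08 = 6.68
  Quality of work 51 × 0.18 = 9.18
  Leadership 75 × 0.09 = 6.75
  Productivity 57.5 × 0.09 = 5.175
  Reliability 53 × 0.06 = 3.18
  Customer focus 92 × 0.32 = 29.44
  Initiative 56.5 × 0.09 = 5.085
  Communication 52 × 0.09 = 4.68
Sum = 70.17
70.17 ≥ 70 → Satisfactory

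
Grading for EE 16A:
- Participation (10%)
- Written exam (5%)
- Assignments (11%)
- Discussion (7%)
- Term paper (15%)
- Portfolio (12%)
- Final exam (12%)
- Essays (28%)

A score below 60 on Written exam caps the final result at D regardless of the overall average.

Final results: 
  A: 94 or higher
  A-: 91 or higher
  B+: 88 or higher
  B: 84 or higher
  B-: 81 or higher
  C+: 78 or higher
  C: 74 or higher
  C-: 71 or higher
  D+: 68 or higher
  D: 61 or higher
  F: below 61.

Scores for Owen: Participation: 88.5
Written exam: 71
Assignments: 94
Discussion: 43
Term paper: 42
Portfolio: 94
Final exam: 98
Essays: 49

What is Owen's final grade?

D+

Written exam score 71 ≥ 60: minimum met.
Weighted total:
  Participation 88.5 × 0.1 = 8.85
  Written exam 71 × 0.05 = 3.55
  Assignments 94 × 0.11 = 10.34
  Discussion 43 × 0.07 = 3.01
  Term paper 42 × 0.15 = 6.3
  Portfolio 94 × 0.12 = 11.28
  Final exam 98 × 0.12 = 11.76
  Essays 49 × 0.28 = 13.72
Sum = 68.81
68.81 is ≥ 68 and < 71 → D+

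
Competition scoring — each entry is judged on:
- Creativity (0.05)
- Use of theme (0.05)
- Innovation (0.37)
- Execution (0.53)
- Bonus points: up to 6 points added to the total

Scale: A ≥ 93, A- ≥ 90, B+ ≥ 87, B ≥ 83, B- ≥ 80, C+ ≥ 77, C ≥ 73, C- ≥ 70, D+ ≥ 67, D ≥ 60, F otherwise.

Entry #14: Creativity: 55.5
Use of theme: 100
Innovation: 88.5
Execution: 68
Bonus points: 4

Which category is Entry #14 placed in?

B-

Weighted total:
  Creativity 55.5 × 0.05 = 2.775
  Use of theme 100 × 0.05 = 5
  Innovation 88.5 × 0.37 = 32.745
  Execution 68 × 0.53 = 36.04
Sum = 76.56
Bonus points: 76.56 + 4 = 80.56
80.56 is ≥ 80 and < 83 → B-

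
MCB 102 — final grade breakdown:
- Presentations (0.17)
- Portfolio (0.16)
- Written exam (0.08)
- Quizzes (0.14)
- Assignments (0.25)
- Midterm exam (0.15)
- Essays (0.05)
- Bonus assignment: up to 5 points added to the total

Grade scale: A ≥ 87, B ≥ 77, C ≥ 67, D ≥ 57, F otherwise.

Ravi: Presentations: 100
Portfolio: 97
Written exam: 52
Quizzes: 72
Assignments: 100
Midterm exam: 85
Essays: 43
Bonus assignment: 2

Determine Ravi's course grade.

Weighted total:
  Presentations 100 × 0.17 = 17
  Portfolio 97 × 0.16 = 15.52
  Written exam 52 × 0.08 = 4.16
  Quizzes 72 × 0.14 = 10.08
  Assignments 100 × 0.25 = 25
  Midterm exam 85 × 0.15 = 12.75
  Essays 43 × 0.05 = 2.15
Sum = 86.66
Bonus assignment: 86.66 + 2 = 88.66
88.66 ≥ 87 → A

A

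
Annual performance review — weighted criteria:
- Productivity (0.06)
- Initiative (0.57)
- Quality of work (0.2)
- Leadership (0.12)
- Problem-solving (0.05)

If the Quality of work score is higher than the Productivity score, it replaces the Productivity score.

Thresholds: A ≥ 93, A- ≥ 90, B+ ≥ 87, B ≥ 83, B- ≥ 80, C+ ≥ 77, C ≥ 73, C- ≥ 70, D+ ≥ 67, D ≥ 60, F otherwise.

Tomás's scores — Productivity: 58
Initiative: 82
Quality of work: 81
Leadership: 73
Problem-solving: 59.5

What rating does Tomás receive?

Quality of work (81) > Productivity (58), so Productivity counts as 81.
Weighted total:
  Productivity 81 × 0.06 = 4.86
  Initiative 82 × 0.57 = 46.74
  Quality of work 81 × 0.2 = 16.2
  Leadership 73 × 0.12 = 8.76
  Problem-solving 59.5 × 0.05 = 2.975
Sum = 79.535
79.535 is ≥ 77 and < 80 → C+

C+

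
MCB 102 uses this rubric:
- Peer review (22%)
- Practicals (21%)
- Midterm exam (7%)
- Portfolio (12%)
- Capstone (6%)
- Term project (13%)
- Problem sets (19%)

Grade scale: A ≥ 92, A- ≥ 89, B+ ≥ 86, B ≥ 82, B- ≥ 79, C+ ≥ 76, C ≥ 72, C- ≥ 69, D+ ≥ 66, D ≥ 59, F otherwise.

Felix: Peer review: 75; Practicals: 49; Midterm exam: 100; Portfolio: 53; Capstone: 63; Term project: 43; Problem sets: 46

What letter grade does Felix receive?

F

Weighted total:
  Peer review 75 × 0.22 = 16.5
  Practicals 49 × 0.21 = 10.29
  Midterm exam 100 × 0.07 = 7
  Portfolio 53 × 0.12 = 6.36
  Capstone 63 × 0.06 = 3.78
  Term project 43 × 0.13 = 5.59
  Problem sets 46 × 0.19 = 8.74
Sum = 58.26
58.26 < 59 → F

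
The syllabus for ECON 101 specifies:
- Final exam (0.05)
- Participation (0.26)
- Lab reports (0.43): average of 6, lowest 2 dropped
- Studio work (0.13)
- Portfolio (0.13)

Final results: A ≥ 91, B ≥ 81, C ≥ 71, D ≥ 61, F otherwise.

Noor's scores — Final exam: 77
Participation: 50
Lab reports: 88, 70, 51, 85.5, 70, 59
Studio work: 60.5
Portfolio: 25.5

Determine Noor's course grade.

D

Lab reports: drop 51, 59 → average of remaining 4 = 313.5/4 = 78.375
Weighted total:
  Final exam 77 × 0.05 = 3.85
  Participation 50 × 0.26 = 13
  Lab reports 78.375 × 0.43 = 33.70125
  Studio work 60.5 × 0.13 = 7.865
  Portfolio 25.5 × 0.13 = 3.315
Sum = 61.73125
61.73125 is ≥ 61 and < 71 → D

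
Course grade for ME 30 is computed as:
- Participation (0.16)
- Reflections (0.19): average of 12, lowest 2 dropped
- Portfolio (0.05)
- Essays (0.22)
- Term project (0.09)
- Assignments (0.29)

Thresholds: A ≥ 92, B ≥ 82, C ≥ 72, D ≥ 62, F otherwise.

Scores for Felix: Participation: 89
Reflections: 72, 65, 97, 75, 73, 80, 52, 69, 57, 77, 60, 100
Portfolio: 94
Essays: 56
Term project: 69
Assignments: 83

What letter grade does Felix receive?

Reflections: drop 52, 57 → average of remaining 10 = 768/10 = 76.8
Weighted total:
  Participation 89 × 0.16 = 14.24
  Reflections 76.8 × 0.19 = 14.592
  Portfolio 94 × 0.05 = 4.7
  Essays 56 × 0.22 = 12.32
  Term project 69 × 0.09 = 6.21
  Assignments 83 × 0.29 = 24.07
Sum = 76.132
76.132 is ≥ 72 and < 82 → C

C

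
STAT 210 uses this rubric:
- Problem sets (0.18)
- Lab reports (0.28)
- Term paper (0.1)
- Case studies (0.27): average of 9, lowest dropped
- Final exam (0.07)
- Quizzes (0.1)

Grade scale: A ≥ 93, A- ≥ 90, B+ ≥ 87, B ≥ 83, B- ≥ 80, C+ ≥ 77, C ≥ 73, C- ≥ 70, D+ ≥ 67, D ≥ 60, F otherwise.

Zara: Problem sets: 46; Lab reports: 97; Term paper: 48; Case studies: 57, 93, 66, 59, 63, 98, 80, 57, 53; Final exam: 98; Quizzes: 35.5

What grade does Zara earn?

D+

Case studies: drop 53 → average of remaining 8 = 573/8 = 71.625
Weighted total:
  Problem sets 46 × 0.18 = 8.28
  Lab reports 97 × 0.28 = 27.16
  Term paper 48 × 0.1 = 4.8
  Case studies 71.625 × 0.27 = 19.33875
  Final exam 98 × 0.07 = 6.86
  Quizzes 35.5 × 0.1 = 3.55
Sum = 69.98875
69.98875 is ≥ 67 and < 70 → D+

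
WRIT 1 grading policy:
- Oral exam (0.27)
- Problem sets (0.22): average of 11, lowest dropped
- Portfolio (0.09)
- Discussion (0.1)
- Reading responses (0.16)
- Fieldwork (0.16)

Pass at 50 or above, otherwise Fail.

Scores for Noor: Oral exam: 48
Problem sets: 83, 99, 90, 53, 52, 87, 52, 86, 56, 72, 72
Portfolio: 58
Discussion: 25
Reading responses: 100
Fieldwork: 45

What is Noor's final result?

Pass

Problem sets: drop 52 → average of remaining 10 = 750/10 = 75
Weighted total:
  Oral exam 48 × 0.27 = 12.96
  Problem sets 75 × 0.22 = 16.5
  Portfolio 58 × 0.09 = 5.22
  Discussion 25 × 0.1 = 2.5
  Reading responses 100 × 0.16 = 16
  Fieldwork 45 × 0.16 = 7.2
Sum = 60.38
60.38 ≥ 50 → Pass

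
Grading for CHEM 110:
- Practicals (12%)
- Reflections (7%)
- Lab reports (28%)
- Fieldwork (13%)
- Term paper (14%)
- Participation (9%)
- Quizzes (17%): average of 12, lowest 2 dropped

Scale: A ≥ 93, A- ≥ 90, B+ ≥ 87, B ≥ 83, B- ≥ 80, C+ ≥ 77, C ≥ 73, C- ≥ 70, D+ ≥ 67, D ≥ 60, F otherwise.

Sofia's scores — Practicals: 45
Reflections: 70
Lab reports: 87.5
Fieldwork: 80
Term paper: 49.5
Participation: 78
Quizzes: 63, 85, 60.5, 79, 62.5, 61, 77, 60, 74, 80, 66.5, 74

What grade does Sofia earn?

C-

Quizzes: drop 60, 60.5 → average of remaining 10 = 722/10 = 72.2
Weighted total:
  Practicals 45 × 0.12 = 5.4
  Reflections 70 × 0.07 = 4.9
  Lab reports 87.5 × 0.28 = 24.5
  Fieldwork 80 × 0.13 = 10.4
  Term paper 49.5 × 0.14 = 6.93
  Participation 78 × 0.09 = 7.02
  Quizzes 72.2 × 0.17 = 12.274
Sum = 71.424
71.424 is ≥ 70 and < 73 → C-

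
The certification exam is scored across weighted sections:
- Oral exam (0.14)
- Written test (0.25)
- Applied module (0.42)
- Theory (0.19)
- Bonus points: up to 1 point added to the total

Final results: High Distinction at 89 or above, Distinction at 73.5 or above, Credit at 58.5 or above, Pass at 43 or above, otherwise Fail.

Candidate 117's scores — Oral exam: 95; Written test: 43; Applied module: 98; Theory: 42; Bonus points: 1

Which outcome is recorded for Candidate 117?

Weighted total:
  Oral exam 95 × 0.14 = 13.3
  Written test 43 × 0.25 = 10.75
  Applied module 98 × 0.42 = 41.16
  Theory 42 × 0.19 = 7.98
Sum = 73.19
Bonus points: 73.19 + 1 = 74.19
74.19 is ≥ 73.5 and < 89 → Distinction

Distinction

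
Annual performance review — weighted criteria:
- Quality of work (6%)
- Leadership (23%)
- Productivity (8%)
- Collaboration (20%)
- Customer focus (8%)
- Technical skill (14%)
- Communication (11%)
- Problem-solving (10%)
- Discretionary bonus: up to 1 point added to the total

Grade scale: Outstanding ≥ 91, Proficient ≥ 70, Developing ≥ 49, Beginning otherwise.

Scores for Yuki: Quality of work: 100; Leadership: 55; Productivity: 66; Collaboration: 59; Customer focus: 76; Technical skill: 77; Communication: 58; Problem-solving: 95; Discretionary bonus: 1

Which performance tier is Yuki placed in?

Weighted total:
  Quality of work 100 × 0.06 = 6
  Leadership 55 × 0.23 = 12.65
  Productivity 66 × 0.08 = 5.28
  Collaboration 59 × 0.2 = 11.8
  Customer focus 76 × 0.08 = 6.08
  Technical skill 77 × 0.14 = 10.78
  Communication 58 × 0.11 = 6.38
  Problem-solving 95 × 0.1 = 9.5
Sum = 68.47
Discretionary bonus: 68.47 + 1 = 69.47
69.47 is ≥ 49 and < 70 → Developing

Developing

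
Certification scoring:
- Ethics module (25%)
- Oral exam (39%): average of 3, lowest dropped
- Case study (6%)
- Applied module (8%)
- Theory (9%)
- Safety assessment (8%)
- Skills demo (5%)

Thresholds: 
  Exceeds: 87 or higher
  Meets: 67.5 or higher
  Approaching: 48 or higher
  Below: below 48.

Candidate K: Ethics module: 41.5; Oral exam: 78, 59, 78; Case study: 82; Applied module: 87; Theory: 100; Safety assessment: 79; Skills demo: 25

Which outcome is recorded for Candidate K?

Meets

Oral exam: drop 59 → average of remaining 2 = 156/2 = 78
Weighted total:
  Ethics module 41.5 × 0.25 = 10.375
  Oral exam 78 × 0.39 = 30.42
  Case study 82 × 0.06 = 4.92
  Applied module 87 × 0.08 = 6.96
  Theory 100 × 0.09 = 9
  Safety assessment 79 × 0.08 = 6.32
  Skills demo 25 × 0.05 = 1.25
Sum = 69.245
69.245 is ≥ 67.5 and < 87 → Meets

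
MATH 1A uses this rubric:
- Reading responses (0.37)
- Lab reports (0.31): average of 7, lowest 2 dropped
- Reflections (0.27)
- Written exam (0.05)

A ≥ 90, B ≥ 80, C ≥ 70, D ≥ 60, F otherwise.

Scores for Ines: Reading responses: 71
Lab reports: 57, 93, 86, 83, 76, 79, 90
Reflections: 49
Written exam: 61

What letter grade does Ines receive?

Lab reports: drop 57, 76 → average of remaining 5 = 431/5 = 86.2
Weighted total:
  Reading responses 71 × 0.37 = 26.27
  Lab reports 86.2 × 0.31 = 26.722
  Reflections 49 × 0.27 = 13.23
  Written exam 61 × 0.05 = 3.05
Sum = 69.272
69.272 is ≥ 60 and < 70 → D

D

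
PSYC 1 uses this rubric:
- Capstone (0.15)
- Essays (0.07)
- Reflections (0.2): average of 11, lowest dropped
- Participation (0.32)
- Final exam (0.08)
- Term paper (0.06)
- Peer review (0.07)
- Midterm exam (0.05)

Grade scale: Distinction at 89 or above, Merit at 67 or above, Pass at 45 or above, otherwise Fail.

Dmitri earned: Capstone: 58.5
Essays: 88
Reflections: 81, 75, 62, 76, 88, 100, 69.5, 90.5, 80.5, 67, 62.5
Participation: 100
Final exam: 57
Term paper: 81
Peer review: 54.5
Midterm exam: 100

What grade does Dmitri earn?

Reflections: drop 62 → average of remaining 10 = 790/10 = 79
Weighted total:
  Capstone 58.5 × 0.15 = 8.775
  Essays 88 × 0.07 = 6.16
  Reflections 79 × 0.2 = 15.8
  Participation 100 × 0.32 = 32
  Final exam 57 × 0.08 = 4.56
  Term paper 81 × 0.06 = 4.86
  Peer review 54.5 × 0.07 = 3.815
  Midterm exam 100 × 0.05 = 5
Sum = 80.97
80.97 is ≥ 67 and < 89 → Merit

Merit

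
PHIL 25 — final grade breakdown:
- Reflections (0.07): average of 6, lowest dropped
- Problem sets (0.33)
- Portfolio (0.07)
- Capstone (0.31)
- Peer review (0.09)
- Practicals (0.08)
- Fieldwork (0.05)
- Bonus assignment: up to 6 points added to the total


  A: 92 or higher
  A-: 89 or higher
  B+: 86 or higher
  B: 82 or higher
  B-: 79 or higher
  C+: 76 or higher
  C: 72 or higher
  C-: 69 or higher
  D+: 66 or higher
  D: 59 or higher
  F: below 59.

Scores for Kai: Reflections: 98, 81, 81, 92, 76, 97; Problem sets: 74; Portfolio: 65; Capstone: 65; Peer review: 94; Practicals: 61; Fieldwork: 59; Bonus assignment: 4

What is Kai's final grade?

C

Reflections: drop 76 → average of remaining 5 = 449/5 = 89.8
Weighted total:
  Reflections 89.8 × 0.07 = 6.286
  Problem sets 74 × 0.33 = 24.42
  Portfolio 65 × 0.07 = 4.55
  Capstone 65 × 0.31 = 20.15
  Peer review 94 × 0.09 = 8.46
  Practicals 61 × 0.08 = 4.88
  Fieldwork 59 × 0.05 = 2.95
Sum = 71.696
Bonus assignment: 71.696 + 4 = 75.696
75.696 is ≥ 72 and < 76 → C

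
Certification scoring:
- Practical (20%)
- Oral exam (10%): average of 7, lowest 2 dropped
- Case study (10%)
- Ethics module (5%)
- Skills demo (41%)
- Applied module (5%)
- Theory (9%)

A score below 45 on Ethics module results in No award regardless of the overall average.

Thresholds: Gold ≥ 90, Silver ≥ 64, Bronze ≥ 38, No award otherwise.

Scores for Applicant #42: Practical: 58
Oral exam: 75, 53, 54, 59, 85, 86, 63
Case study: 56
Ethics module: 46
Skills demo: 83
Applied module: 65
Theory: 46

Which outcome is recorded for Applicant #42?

Silver

Oral exam: drop 53, 54 → average of remaining 5 = 368/5 = 73.6
Ethics module score 46 ≥ 45: minimum met.
Weighted total:
  Practical 58 × 0.2 = 11.6
  Oral exam 73.6 × 0.1 = 7.36
  Case study 56 × 0.1 = 5.6
  Ethics module 46 × 0.05 = 2.3
  Skills demo 83 × 0.41 = 34.03
  Applied module 65 × 0.05 = 3.25
  Theory 46 × 0.09 = 4.14
Sum = 68.28
68.28 is ≥ 64 and < 90 → Silver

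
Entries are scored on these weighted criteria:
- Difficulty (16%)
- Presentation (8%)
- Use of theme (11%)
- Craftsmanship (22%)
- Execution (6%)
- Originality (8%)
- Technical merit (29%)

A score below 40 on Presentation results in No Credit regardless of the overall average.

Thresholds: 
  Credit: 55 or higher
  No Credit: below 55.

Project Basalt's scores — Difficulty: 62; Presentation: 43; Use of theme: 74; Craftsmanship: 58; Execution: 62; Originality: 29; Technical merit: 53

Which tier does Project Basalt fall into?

Presentation score 43 ≥ 40: minimum met.
Weighted total:
  Difficulty 62 × 0.16 = 9.92
  Presentation 43 × 0.08 = 3.44
  Use of theme 74 × 0.11 = 8.14
  Craftsmanship 58 × 0.22 = 12.76
  Execution 62 × 0.06 = 3.72
  Originality 29 × 0.08 = 2.32
  Technical merit 53 × 0.29 = 15.37
Sum = 55.67
55.67 ≥ 55 → Credit

Credit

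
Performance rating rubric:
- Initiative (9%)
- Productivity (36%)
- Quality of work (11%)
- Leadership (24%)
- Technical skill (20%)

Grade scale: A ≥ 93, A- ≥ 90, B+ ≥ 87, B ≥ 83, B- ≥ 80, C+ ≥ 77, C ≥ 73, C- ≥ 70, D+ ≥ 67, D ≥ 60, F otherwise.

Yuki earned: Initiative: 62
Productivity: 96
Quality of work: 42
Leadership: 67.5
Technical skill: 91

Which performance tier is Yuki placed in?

C+

Weighted total:
  Initiative 62 × 0.09 = 5.58
  Productivity 96 × 0.36 = 34.56
  Quality of work 42 × 0.11 = 4.62
  Leadership 67.5 × 0.24 = 16.2
  Technical skill 91 × 0.2 = 18.2
Sum = 79.16
79.16 is ≥ 77 and < 80 → C+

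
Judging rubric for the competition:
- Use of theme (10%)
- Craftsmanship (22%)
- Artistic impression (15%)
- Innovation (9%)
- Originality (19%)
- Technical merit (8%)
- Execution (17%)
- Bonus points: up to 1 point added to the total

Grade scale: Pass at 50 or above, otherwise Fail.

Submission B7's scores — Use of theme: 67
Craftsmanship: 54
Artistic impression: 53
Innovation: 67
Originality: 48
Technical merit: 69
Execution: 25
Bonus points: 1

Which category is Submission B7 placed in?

Pass

Weighted total:
  Use of theme 67 × 0.1 = 6.7
  Craftsmanship 54 × 0.22 = 11.88
  Artistic impression 53 × 0.15 = 7.95
  Innovation 67 × 0.09 = 6.03
  Originality 48 × 0.19 = 9.12
  Technical merit 69 × 0.08 = 5.52
  Execution 25 × 0.17 = 4.25
Sum = 51.45
Bonus points: 51.45 + 1 = 52.45
52.45 ≥ 50 → Pass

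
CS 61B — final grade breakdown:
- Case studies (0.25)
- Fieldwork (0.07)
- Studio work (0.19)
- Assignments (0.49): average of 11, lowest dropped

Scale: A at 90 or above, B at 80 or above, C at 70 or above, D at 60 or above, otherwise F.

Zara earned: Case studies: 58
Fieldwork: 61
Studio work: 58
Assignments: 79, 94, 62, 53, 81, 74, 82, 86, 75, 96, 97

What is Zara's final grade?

C

Assignments: drop 53 → average of remaining 10 = 826/10 = 82.6
Weighted total:
  Case studies 58 × 0.25 = 14.5
  Fieldwork 61 × 0.07 = 4.27
  Studio work 58 × 0.19 = 11.02
  Assignments 82.6 × 0.49 = 40.474
Sum = 70.264
70.264 is ≥ 70 and < 80 → C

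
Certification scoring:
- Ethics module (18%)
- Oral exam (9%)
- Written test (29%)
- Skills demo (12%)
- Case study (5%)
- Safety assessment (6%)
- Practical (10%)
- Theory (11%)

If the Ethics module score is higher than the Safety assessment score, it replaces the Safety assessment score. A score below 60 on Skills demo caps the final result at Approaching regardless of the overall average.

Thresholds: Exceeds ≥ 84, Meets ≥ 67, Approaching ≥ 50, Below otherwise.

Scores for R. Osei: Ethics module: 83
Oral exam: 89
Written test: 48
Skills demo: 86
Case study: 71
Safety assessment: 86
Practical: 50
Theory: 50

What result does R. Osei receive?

Approaching

Ethics module (83) ≤ Safety assessment (86), so Safety assessment stays at 86.
Skills demo score 86 ≥ 60: minimum met.
Weighted total:
  Ethics module 83 × 0.18 = 14.94
  Oral exam 89 × 0.09 = 8.01
  Written test 48 × 0.29 = 13.92
  Skills demo 86 × 0.12 = 10.32
  Case study 71 × 0.05 = 3.55
  Safety assessment 86 × 0.06 = 5.16
  Practical 50 × 0.1 = 5
  Theory 50 × 0.11 = 5.5
Sum = 66.4
66.4 is ≥ 50 and < 67 → Approaching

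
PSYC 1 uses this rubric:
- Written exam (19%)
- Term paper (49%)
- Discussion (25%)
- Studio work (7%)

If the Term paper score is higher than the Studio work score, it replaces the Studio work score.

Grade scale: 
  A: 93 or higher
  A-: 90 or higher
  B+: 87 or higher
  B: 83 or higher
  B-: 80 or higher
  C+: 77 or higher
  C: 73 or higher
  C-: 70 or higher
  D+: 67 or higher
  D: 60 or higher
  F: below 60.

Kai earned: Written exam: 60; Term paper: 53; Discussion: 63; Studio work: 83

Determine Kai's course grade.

F

Term paper (53) ≤ Studio work (83), so Studio work stays at 83.
Weighted total:
  Written exam 60 × 0.19 = 11.4
  Term paper 53 × 0.49 = 25.97
  Discussion 63 × 0.25 = 15.75
  Studio work 83 × 0.07 = 5.81
Sum = 58.93
58.93 < 60 → F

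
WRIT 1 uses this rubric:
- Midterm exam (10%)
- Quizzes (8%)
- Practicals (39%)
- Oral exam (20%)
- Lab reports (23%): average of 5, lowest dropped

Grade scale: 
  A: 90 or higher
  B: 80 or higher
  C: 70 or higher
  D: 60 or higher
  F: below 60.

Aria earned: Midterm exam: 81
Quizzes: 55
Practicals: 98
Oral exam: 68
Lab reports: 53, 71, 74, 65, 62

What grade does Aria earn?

C

Lab reports: drop 53 → average of remaining 4 = 272/4 = 68
Weighted total:
  Midterm exam 81 × 0.1 = 8.1
  Quizzes 55 × 0.08 = 4.4
  Practicals 98 × 0.39 = 38.22
  Oral exam 68 × 0.2 = 13.6
  Lab reports 68 × 0.23 = 15.64
Sum = 79.96
79.96 is ≥ 70 and < 80 → C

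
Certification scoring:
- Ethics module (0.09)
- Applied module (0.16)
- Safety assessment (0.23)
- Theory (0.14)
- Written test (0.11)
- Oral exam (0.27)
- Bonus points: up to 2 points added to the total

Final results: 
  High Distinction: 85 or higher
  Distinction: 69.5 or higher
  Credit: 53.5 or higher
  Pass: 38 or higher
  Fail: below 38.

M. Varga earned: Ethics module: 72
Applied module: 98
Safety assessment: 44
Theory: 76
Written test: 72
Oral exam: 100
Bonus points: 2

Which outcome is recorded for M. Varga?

Distinction

Weighted total:
  Ethics module 72 × 0.09 = 6.48
  Applied module 98 × 0.16 = 15.68
  Safety assessment 44 × 0.23 = 10.12
  Theory 76 × 0.14 = 10.64
  Written test 72 × 0.11 = 7.92
  Oral exam 100 × 0.27 = 27
Sum = 77.84
Bonus points: 77.84 + 2 = 79.84
79.84 is ≥ 69.5 and < 85 → Distinction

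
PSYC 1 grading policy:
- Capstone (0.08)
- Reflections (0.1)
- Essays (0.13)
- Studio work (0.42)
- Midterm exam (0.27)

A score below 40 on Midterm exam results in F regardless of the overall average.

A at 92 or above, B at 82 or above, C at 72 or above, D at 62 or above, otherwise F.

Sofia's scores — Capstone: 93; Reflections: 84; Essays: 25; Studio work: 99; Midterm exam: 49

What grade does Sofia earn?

C

Midterm exam score 49 ≥ 40: minimum met.
Weighted total:
  Capstone 93 × 0.08 = 7.44
  Reflections 84 × 0.1 = 8.4
  Essays 25 × 0.13 = 3.25
  Studio work 99 × 0.42 = 41.58
  Midterm exam 49 × 0.27 = 13.23
Sum = 73.9
73.9 is ≥ 72 and < 82 → C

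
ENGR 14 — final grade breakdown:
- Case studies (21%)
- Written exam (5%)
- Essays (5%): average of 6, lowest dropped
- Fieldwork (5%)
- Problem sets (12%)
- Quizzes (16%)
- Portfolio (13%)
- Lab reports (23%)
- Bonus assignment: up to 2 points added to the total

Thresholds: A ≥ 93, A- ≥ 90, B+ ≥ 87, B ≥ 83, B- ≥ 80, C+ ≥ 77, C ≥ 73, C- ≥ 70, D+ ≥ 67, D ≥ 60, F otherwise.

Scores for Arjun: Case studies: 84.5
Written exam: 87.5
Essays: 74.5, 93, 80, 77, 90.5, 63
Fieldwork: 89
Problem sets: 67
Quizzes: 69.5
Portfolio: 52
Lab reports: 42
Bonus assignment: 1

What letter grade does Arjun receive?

D+

Essays: drop 63 → average of remaining 5 = 415/5 = 83
Weighted total:
  Case studies 84.5 × 0.21 = 17.745
  Written exam 87.5 × 0.05 = 4.375
  Essays 83 × 0.05 = 4.15
  Fieldwork 89 × 0.05 = 4.45
  Problem sets 67 × 0.12 = 8.04
  Quizzes 69.5 × 0.16 = 11.12
  Portfolio 52 × 0.13 = 6.76
  Lab reports 42 × 0.23 = 9.66
Sum = 66.3
Bonus assignment: 66.3 + 1 = 67.3
67.3 is ≥ 67 and < 70 → D+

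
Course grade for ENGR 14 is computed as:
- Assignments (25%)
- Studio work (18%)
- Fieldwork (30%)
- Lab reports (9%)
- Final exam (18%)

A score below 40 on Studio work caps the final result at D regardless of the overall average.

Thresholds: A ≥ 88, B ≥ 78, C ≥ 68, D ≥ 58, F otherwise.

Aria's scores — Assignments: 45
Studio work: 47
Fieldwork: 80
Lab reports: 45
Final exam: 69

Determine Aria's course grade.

Studio work score 47 ≥ 40: minimum met.
Weighted total:
  Assignments 45 × 0.25 = 11.25
  Studio work 47 × 0.18 = 8.46
  Fieldwork 80 × 0.3 = 24
  Lab reports 45 × 0.09 = 4.05
  Final exam 69 × 0.18 = 12.42
Sum = 60.18
60.18 is ≥ 58 and < 68 → D

D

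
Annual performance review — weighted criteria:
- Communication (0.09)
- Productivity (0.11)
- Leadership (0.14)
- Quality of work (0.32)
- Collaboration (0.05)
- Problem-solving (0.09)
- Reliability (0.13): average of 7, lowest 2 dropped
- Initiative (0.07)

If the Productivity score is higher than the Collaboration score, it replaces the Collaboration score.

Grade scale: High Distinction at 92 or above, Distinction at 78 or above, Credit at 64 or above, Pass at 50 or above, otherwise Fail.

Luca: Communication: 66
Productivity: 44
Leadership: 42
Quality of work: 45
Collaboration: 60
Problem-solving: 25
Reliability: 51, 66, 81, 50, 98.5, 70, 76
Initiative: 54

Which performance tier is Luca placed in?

Pass

Reliability: drop 50, 51 → average of remaining 5 = 391.5/5 = 78.3
Productivity (44) ≤ Collaboration (60), so Collaboration stays at 60.
Weighted total:
  Communication 66 × 0.09 = 5.94
  Productivity 44 × 0.11 = 4.84
  Leadership 42 × 0.14 = 5.88
  Quality of work 45 × 0.32 = 14.4
  Collaboration 60 × 0.05 = 3
  Problem-solving 25 × 0.09 = 2.25
  Reliability 78.3 × 0.13 = 10.179
  Initiative 54 × 0.07 = 3.78
Sum = 50.269
50.269 is ≥ 50 and < 64 → Pass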